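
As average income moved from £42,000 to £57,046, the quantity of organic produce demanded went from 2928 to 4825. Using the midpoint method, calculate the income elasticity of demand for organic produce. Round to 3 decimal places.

1.611

%ΔQ = (4825 − 2928)/[(2928+4825)/2] = 1897/3876.5 ≈ 0.4894.
%ΔM = (57,046 − 42,000)/[(42,000+57,046)/2] = 15046/49523 ≈ 0.3038.
E_I = %ΔQ/%ΔM ≈ 1.611.
E_I > 1: normal good (luxury).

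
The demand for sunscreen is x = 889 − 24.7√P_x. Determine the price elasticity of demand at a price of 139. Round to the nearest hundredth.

-0.24

At P_x = 139, x = 597.7913.
dx/dP_x = −24.7/(2√P_x) = −24.7/(2·11.7898).
Point elasticity E = (dx/dP_x)·(P_x/x) = -1.0475 × 139/597.7913 ≈ -0.24.
|E| < 1, so demand is inelastic at this price.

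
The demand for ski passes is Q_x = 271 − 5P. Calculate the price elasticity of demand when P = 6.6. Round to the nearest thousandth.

At P = 6.6, Q_x = 238.
dQ_x/dP = −5.
Point elasticity E = (dQ_x/dP)·(P/Q_x) = -5 × 6.6/238 ≈ -0.139.
|E| < 1, so demand is inelastic at this price.

-0.139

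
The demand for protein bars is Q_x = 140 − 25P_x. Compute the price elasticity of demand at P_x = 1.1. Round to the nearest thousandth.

-0.244

At P_x = 1.1, Q_x = 112.5.
dQ_x/dP_x = −25.
Point elasticity E = (dQ_x/dP_x)·(P_x/Q_x) = -25 × 1.1/112.5 ≈ -0.244.
|E| < 1, so demand is inelastic at this price.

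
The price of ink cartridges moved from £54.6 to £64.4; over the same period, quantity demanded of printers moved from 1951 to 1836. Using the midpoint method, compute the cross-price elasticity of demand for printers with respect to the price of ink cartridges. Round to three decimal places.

-0.369

%ΔQ_x = (1836 − 1951)/[(1951+1836)/2] = -115/1893.5 ≈ -0.0607.
%ΔP_y = (64.4 − 54.6)/[(54.6+64.4)/2] ≈ 0.1647.
E_xy = -0.0607/0.1647 ≈ -0.369.
E_xy < 0, so printers and ink cartridges are complements.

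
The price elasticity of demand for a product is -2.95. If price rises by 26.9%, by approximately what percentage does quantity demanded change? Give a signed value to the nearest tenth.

%ΔQ ≈ E × %ΔP = (-2.95) × (26.9%) ≈ -79.4%.

-79.4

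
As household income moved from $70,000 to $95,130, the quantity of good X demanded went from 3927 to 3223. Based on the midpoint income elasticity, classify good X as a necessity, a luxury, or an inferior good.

%ΔQ = (3223 − 3927)/[(3927+3223)/2] = -704/3575 ≈ -0.1969.
%ΔI = (95,130 − 70,000)/[(70,000+95,130)/2] = 25130/82565 ≈ 0.3044.
E_I = %ΔQ/%ΔI ≈ -0.647.
E_I < 0: inferior good.

inferior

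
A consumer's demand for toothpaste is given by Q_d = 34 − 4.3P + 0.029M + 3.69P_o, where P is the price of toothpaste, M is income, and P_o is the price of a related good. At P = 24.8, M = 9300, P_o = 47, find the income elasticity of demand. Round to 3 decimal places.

0.728

Evaluating quantity at (P, M, P_o) gives Q_d = 34 − 4.3(24.8) + 0.029(9300) + 3.69(47) = 34 − 106.64 + 269.7 + 173.43 = 370.49.
∂Q_d/∂M = +0.029, so E_I = 0.029·(9300/370.49) ≈ 0.728.
E_I ∈ (0,1): normal good (necessity).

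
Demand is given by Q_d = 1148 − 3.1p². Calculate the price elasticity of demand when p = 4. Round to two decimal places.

-0.09

At p = 4, Q_d = 1098.4.
dQ_d/dp = −2·3.1·p = −24.8.
Point elasticity E = (dQ_d/dp)·(p/Q_d) = -24.8 × 4/1098.4 ≈ -0.09.
|E| < 1, so demand is inelastic at this price.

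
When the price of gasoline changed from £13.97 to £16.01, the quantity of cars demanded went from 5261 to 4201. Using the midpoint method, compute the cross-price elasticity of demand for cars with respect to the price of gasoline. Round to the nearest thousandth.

-1.646

%ΔQ_x = (4201 − 5261)/[(5261+4201)/2] = -1060/4731 ≈ -0.2241.
%ΔP_y = (16.01 − 13.97)/[(13.97+16.01)/2] ≈ 0.1361.
E_xy = -0.2241/0.1361 ≈ -1.646.
E_xy < 0, so cars and gasoline are complements.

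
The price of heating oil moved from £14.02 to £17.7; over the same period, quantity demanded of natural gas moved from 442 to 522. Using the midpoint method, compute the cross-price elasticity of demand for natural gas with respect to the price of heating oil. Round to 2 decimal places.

0.72

%ΔQ_x = (522 − 442)/[(442+522)/2] = 80/482 ≈ 0.1660.
%ΔP_y = (17.7 − 14.02)/[(14.02+17.7)/2] ≈ 0.2320.
E_xy = 0.1660/0.2320 ≈ 0.72.
E_xy > 0, so natural gas and heating oil are substitutes.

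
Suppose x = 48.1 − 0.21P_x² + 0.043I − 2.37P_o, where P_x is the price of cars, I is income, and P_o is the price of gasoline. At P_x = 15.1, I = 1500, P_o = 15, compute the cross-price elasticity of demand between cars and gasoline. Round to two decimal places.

Evaluating quantity at (P_x, I, P_o) gives x = 48.1 − 0.21(15.1)² + 0.043(1500) − 2.37(15) = 48.1 − 47.8821 + 64.5 − 35.55 = 29.1679.
∂x/∂P_o = −2.37, so E_xy = -2.37·(15/29.1679) ≈ -1.22.
E_xy < 0: the goods are complements.

-1.22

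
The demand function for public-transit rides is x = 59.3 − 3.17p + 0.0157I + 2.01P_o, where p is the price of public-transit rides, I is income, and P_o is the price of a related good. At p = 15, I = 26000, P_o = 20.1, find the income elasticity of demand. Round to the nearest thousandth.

0.887

Substituting, x = 59.3 − 3.17(15) + 0.0157(26000) + 2.01(20.1) = 59.3 − 47.55 + 408.2 + 40.401 = 460.351.
∂x/∂I = +0.0157, so E_I = 0.0157·(26000/460.351) ≈ 0.887.
E_I ∈ (0,1): normal good (necessity).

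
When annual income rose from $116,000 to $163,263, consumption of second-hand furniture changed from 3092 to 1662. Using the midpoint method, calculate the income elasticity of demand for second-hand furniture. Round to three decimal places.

-1.777

%ΔQ = (1662 − 3092)/[(3092+1662)/2] = -1430/2377 ≈ -0.6016.
%ΔI = (163,263 − 116,000)/[(116,000+163,263)/2] = 47263/139631.5 ≈ 0.3385.
E_I = %ΔQ/%ΔI ≈ -1.777.
E_I < 0: inferior good.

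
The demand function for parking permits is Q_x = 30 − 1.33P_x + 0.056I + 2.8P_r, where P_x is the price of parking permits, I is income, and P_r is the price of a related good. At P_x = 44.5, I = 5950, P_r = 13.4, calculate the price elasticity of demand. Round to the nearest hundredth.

Evaluating quantity at (P_x, I, P_r) gives Q_x = 30 − 1.33(44.5) + 0.056(5950) + 2.8(13.4) = 30 − 59.185 + 333.2 + 37.52 = 341.535.
∂Q_x/∂P_x = −1.33, so E_p = (−1.33)·(44.5/341.535) ≈ -0.17.
|E_p| < 1: demand is inelastic.

-0.17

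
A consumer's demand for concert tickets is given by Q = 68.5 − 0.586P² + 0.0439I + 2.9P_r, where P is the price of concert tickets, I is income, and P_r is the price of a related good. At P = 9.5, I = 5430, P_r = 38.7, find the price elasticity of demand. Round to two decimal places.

-0.29

Substituting, Q = 68.5 − 0.586(9.5)² + 0.0439(5430) + 2.9(38.7) = 68.5 − 52.8865 + 238.377 + 112.23 = 366.2205.
∂Q/∂P = −2·0.586·P = -11.134, so E_p = -11.134·(9.5/366.2205) ≈ -0.29.
|E_p| < 1: demand is inelastic.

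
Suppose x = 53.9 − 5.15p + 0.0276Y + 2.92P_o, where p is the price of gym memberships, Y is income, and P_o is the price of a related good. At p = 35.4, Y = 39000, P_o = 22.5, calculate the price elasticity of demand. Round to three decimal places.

-0.180

Evaluating quantity at (p, Y, P_o) gives x = 53.9 − 5.15(35.4) + 0.0276(39000) + 2.92(22.5) = 53.9 − 182.31 + 1076.4 + 65.7 = 1013.69.
∂x/∂p = −5.15, so E_p = (−5.15)·(35.4/1013.69) ≈ -0.180.
|E_p| < 1: demand is inelastic.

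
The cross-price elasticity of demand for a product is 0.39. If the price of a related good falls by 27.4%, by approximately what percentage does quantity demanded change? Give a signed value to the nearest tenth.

-10.7

%ΔQ ≈ E × %ΔP_y = (0.39) × (-27.4%) ≈ -10.7%.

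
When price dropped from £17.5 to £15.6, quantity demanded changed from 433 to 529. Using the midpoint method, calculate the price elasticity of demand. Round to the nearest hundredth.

-1.74

%ΔQ = (529 − 433)/[(433 + 529)/2] = 96/481 ≈ 0.1996.
%ΔP = (15.6 − 17.5)/[(17.5 + 15.6)/2] = -1.9/16.55 ≈ -0.1148.
Arc elasticity E = %ΔQ/%ΔP ≈ 0.1996/-0.1148 ≈ -1.74.
|E| > 1: demand is elastic over this range.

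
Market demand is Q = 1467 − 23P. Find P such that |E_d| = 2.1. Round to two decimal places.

43.21

Set −bP/(a − bP) = −2.1 ⇒ bP = 2.1(a − bP) ⇒ bP(1+2.1) = 2.1·a.
P = 2.1·1467/(23·3.1) ≈ 43.21.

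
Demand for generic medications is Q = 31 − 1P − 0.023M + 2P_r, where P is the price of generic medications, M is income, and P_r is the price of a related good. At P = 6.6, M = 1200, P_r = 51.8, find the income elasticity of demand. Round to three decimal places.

Q = 31 − 1(6.6) − 0.023(1200) + 2(51.8) = 31 − 6.6 − 27.6 + 103.6 = 100.4.
∂Q/∂M = −0.023, so E_I = -0.023·(1200/100.4) ≈ -0.275.
E_I < 0: inferior good.

-0.275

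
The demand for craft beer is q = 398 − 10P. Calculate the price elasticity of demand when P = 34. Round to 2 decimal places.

-5.86

At P = 34, q = 58.
dq/dP = −10.
Point elasticity E = (dq/dP)·(P/q) = -10 × 34/58 ≈ -5.86.
|E| > 1, so demand is elastic at this price.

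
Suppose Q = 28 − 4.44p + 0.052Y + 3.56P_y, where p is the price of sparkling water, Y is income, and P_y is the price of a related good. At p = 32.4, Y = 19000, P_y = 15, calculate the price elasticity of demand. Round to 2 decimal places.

-0.16

At the given point, Q = 28 − 4.44(32.4) + 0.052(19000) + 3.56(15) = 28 − 143.856 + 988 + 53.4 = 925.544.
∂Q/∂p = −4.44, so E_p = (−4.44)·(32.4/925.544) ≈ -0.16.
|E_p| < 1: demand is inelastic.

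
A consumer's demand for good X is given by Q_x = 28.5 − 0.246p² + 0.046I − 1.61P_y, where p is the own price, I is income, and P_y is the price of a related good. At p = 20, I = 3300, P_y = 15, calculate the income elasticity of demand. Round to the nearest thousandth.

2.629

Q_x = 28.5 − 0.246(20)² + 0.046(3300) − 1.61(15) = 28.5 − 98.4 + 151.8 − 24.15 = 57.75.
∂Q_x/∂I = +0.046, so E_I = 0.046·(3300/57.75) ≈ 2.629.
E_I > 1: normal good (luxury).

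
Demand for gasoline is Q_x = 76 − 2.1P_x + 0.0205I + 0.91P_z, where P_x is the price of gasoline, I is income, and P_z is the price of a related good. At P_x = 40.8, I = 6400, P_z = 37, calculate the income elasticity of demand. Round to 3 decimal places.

0.845

Evaluating quantity at (P_x, I, P_z) gives Q_x = 76 − 2.1(40.8) + 0.0205(6400) + 0.91(37) = 76 − 85.68 + 131.2 + 33.67 = 155.19.
∂Q_x/∂I = +0.0205, so E_I = 0.0205·(6400/155.19) ≈ 0.845.
E_I ∈ (0,1): normal good (necessity).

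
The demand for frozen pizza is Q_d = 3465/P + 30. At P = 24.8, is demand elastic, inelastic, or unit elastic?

inelastic

At P = 24.8, Q_d = 169.7177.
dQ_d/dP = −3465/P² = −5.6338.
Point elasticity E = (dQ_d/dP)·(P/Q_d) = -5.6338 × 24.8/169.7177 ≈ -0.823.
|E| ≈ 0.823 < 1, so demand is inelastic.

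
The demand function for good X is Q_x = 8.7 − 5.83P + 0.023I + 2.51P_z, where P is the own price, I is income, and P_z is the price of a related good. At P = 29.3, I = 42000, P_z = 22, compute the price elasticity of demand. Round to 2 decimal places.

First evaluate Q_x: 8.7 − 5.83(29.3) + 0.023(42000) + 2.51(22) = 8.7 − 170.819 + 966 + 55.22 = 859.101.
∂Q_x/∂P = −5.83, so E_p = (−5.83)·(29.3/859.101) ≈ -0.20.
|E_p| < 1: demand is inelastic.

-0.20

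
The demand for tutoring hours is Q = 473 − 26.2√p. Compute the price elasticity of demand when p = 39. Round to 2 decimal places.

-0.26

At p = 39, Q = 309.3811.
dQ/dp = −26.2/(2√p) = −26.2/(2·6.245).
Point elasticity E = (dQ/dp)·(p/Q) = -2.0977 × 39/309.3811 ≈ -0.26.
|E| < 1, so demand is inelastic at this price.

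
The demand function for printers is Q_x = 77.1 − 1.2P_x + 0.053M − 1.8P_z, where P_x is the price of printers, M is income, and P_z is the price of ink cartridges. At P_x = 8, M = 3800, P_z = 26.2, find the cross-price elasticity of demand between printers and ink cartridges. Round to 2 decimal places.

-0.21

Evaluating quantity at (P_x, M, P_z) gives Q_x = 77.1 − 1.2(8) + 0.053(3800) − 1.8(26.2) = 77.1 − 9.6 + 201.4 − 47.16 = 221.74.
∂Q_x/∂P_z = −1.8, so E_xy = -1.8·(26.2/221.74) ≈ -0.21.
E_xy < 0: the goods are complements.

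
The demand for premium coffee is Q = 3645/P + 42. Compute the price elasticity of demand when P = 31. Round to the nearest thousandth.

-0.737

At P = 31, Q = 159.5806.
dQ/dP = −3645/P² = −3.7929.
Point elasticity E = (dQ/dP)·(P/Q) = -3.7929 × 31/159.5806 ≈ -0.737.
|E| < 1, so demand is inelastic at this price.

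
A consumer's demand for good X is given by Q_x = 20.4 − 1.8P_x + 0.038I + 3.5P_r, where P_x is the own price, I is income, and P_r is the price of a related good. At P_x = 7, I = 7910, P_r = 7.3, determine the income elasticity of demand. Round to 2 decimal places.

Substituting, Q_x = 20.4 − 1.8(7) + 0.038(7910) + 3.5(7.3) = 20.4 − 12.6 + 300.58 + 25.55 = 333.93.
∂Q_x/∂I = +0.038, so E_I = 0.038·(7910/333.93) ≈ 0.90.
E_I ∈ (0,1): normal good (necessity).

0.90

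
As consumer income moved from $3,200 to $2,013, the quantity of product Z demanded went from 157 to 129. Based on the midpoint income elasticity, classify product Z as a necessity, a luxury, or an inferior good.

necessity

%ΔQ = (129 − 157)/[(157+129)/2] = -28/143 ≈ -0.1958.
%ΔM = (2,013 − 3,200)/[(3,200+2,013)/2] = -1187/2606.5 ≈ -0.4554.
E_I = %ΔQ/%ΔM ≈ 0.430.
E_I ∈ (0,1): normal good (necessity).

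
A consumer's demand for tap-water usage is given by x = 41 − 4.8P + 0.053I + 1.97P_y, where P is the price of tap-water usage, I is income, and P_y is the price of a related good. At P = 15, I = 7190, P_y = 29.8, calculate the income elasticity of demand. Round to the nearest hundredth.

At the given point, x = 41 − 4.8(15) + 0.053(7190) + 1.97(29.8) = 41 − 72 + 381.07 + 58.706 = 408.776.
∂x/∂I = +0.053, so E_I = 0.053·(7190/408.776) ≈ 0.93.
E_I ∈ (0,1): normal good (necessity).

0.93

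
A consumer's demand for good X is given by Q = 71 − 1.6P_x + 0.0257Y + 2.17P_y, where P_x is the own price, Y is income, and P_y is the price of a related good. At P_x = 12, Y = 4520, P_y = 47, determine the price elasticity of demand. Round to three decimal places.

First evaluate Q: 71 − 1.6(12) + 0.0257(4520) + 2.17(47) = 71 − 19.2 + 116.164 + 101.99 = 269.954.
∂Q/∂P_x = −1.6, so E_p = (−1.6)·(12/269.954) ≈ -0.071.
|E_p| < 1: demand is inelastic.

-0.071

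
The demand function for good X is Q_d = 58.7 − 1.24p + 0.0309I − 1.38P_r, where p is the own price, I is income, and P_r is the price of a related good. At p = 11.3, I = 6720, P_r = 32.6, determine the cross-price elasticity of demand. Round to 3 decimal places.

Substituting, Q_d = 58.7 − 1.24(11.3) + 0.0309(6720) − 1.38(32.6) = 58.7 − 14.012 + 207.648 − 44.988 = 207.348.
∂Q_d/∂P_r = −1.38, so E_xy = -1.38·(32.6/207.348) ≈ -0.217.
E_xy < 0: the goods are complements.

-0.217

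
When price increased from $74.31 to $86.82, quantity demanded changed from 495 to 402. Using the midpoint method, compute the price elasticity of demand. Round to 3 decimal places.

%ΔQ = (402 − 495)/[(495 + 402)/2] = -93/448.5 ≈ -0.2074.
%ΔP = (86.82 − 74.31)/[(74.31 + 86.82)/2] = 12.51/80.565 ≈ 0.1553.
Arc elasticity E = %ΔQ/%ΔP ≈ -0.2074/0.1553 ≈ -1.335.
|E| > 1: demand is elastic over this range.

-1.335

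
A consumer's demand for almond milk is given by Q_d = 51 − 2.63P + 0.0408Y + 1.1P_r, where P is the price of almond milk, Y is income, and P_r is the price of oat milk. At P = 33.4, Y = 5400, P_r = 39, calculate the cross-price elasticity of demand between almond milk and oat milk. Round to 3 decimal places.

0.190

Evaluating quantity at (P, Y, P_r) gives Q_d = 51 − 2.63(33.4) + 0.0408(5400) + 1.1(39) = 51 − 87.842 + 220.32 + 42.9 = 226.378.
∂Q_d/∂P_r = +1.1, so E_xy = 1.1·(39/226.378) ≈ 0.190.
E_xy > 0: the goods are substitutes.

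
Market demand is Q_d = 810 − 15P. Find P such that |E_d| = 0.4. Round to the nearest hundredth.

15.43

Set −bP/(a − bP) = −0.4 ⇒ bP = 0.4(a − bP) ⇒ bP(1+0.4) = 0.4·a.
P = 0.4·810/(15·1.4) ≈ 15.43.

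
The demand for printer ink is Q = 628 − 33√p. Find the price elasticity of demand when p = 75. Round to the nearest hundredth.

At p = 75, Q = 342.2116.
dQ/dp = −33/(2√p) = −33/(2·8.6603).
Point elasticity E = (dQ/dp)·(p/Q) = -1.9053 × 75/342.2116 ≈ -0.42.
|E| < 1, so demand is inelastic at this price.

-0.42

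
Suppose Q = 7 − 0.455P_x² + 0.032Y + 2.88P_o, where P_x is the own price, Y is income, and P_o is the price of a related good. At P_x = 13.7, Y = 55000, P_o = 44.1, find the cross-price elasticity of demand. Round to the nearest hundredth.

0.07

Substituting, Q = 7 − 0.455(13.7)² + 0.032(55000) + 2.88(44.1) = 7 − 85.399 + 1760 + 127.008 = 1808.6091.
∂Q/∂P_o = +2.88, so E_xy = 2.88·(44.1/1808.6091) ≈ 0.07.
E_xy > 0: the goods are substitutes.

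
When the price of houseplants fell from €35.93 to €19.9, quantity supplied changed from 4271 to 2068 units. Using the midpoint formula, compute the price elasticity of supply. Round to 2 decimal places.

%ΔQ = (2068 − 4271)/[(4271 + 2068)/2] = -2203/3169.5 ≈ -0.6951.
%Δp = (19.9 − 35.93)/[(35.93 + 19.9)/2] = -16.03/27.915 ≈ -0.5742.
Arc elasticity E = %ΔQ/%Δp ≈ -0.6951/-0.5742 ≈ 1.21.
|E| > 1: supply is elastic over this range.

1.21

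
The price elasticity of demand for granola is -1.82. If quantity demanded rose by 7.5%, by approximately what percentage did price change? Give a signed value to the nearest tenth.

%ΔQ ≈ E × %ΔP ⇒ %ΔP = %ΔQ / E = (7.5%)/(-1.82) ≈ -4.1%.

-4.1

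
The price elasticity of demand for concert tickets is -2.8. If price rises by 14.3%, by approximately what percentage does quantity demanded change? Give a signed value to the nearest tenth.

%ΔQ ≈ E × %ΔP = (-2.8) × (14.3%) ≈ -40.0%.

-40.0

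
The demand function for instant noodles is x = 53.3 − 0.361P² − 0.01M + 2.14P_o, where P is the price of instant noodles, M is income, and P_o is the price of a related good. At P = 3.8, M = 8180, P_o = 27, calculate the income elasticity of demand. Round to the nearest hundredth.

-3.40

First evaluate x: 53.3 − 0.361(3.8)² − 0.01(8180) + 2.14(27) = 53.3 − 5.2128 − 81.8 + 57.78 = 24.0672.
∂x/∂M = −0.01, so E_I = -0.01·(8180/24.0672) ≈ -3.40.
E_I < 0: inferior good.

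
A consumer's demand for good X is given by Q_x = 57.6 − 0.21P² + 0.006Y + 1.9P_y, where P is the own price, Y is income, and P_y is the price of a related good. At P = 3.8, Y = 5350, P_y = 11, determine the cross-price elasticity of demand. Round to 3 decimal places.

0.194

Q_x = 57.6 − 0.21(3.8)² + 0.006(5350) + 1.9(11) = 57.6 − 3.0324 + 32.1 + 20.9 = 107.5676.
∂Q_x/∂P_y = +1.9, so E_xy = 1.9·(11/107.5676) ≈ 0.194.
E_xy > 0: the goods are substitutes.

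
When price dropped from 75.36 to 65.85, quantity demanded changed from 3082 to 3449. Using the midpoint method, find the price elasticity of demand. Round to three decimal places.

-0.834

%Δq = (3449 − 3082)/[(3082 + 3449)/2] = 367/3265.5 ≈ 0.1124.
%Δp = (65.85 − 75.36)/[(75.36 + 65.85)/2] = -9.51/70.605 ≈ -0.1347.
Arc elasticity E = %Δq/%Δp ≈ 0.1124/-0.1347 ≈ -0.834.
|E| < 1: demand is inelastic over this range.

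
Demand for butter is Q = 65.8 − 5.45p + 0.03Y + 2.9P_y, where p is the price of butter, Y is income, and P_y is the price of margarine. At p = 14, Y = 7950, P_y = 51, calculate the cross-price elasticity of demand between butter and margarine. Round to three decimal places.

0.393

First evaluate Q: 65.8 − 5.45(14) + 0.03(7950) + 2.9(51) = 65.8 − 76.3 + 238.5 + 147.9 = 375.9.
∂Q/∂P_y = +2.9, so E_xy = 2.9·(51/375.9) ≈ 0.393.
E_xy > 0: the goods are substitutes.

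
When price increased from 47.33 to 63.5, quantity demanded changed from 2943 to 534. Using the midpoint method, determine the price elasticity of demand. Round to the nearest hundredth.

-4.75

%Δq = (534 − 2943)/[(2943 + 534)/2] = -2409/1738.5 ≈ -1.3857.
%Δp = (63.5 − 47.33)/[(47.33 + 63.5)/2] = 16.17/55.415 ≈ 0.2918.
Arc elasticity E = %Δq/%Δp ≈ -1.3857/0.2918 ≈ -4.75.
|E| > 1: demand is elastic over this range.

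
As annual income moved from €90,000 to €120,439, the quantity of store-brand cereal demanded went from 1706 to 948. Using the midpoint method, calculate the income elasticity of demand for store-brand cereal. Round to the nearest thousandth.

%ΔQ = (948 − 1706)/[(1706+948)/2] = -758/1327 ≈ -0.5712.
%ΔM = (120,439 − 90,000)/[(90,000+120,439)/2] = 30439/105219.5 ≈ 0.2893.
E_I = %ΔQ/%ΔM ≈ -1.975.
E_I < 0: inferior good.

-1.975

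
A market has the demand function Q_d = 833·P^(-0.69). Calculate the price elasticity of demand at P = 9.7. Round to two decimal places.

For a Cobb–Douglas (constant-elasticity) form Q_d = A·P^α·…, the elasticity with respect to P equals the exponent α at every point.
Here the exponent on P is -0.69, so the price elasticity of demand is -0.69.

-0.69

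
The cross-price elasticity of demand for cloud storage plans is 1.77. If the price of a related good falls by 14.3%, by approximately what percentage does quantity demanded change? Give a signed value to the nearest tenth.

%ΔQ ≈ E × %ΔP_y = (1.77) × (-14.3%) ≈ -25.3%.

-25.3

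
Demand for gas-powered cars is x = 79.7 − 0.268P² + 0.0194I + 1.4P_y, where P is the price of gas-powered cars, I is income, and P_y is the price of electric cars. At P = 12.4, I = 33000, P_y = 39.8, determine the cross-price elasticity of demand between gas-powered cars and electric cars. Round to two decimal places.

At the given point, x = 79.7 − 0.268(12.4)² + 0.0194(33000) + 1.4(39.8) = 79.7 − 41.2077 + 640.2 + 55.72 = 734.4123.
∂x/∂P_y = +1.4, so E_xy = 1.4·(39.8/734.4123) ≈ 0.08.
E_xy > 0: the goods are substitutes.

0.08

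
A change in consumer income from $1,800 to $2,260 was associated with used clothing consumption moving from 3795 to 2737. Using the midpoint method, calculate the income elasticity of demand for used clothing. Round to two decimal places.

%ΔQ = (2737 − 3795)/[(3795+2737)/2] = -1058/3266 ≈ -0.3239.
%ΔM = (2,260 − 1,800)/[(1,800+2,260)/2] = 460/2030 ≈ 0.2266.
E_I = %ΔQ/%ΔM ≈ -1.43.
E_I < 0: inferior good.

-1.43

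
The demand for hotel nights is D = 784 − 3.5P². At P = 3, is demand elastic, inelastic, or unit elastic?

inelastic

At P = 3, D = 752.5.
dD/dP = −2·3.5·P = −21.
Point elasticity E = (dD/dP)·(P/D) = -21 × 3/752.5 ≈ -0.084.
|E| ≈ 0.084 < 1, so demand is inelastic.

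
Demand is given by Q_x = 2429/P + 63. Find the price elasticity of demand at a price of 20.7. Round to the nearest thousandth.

At P = 20.7, Q_x = 180.343.
dQ_x/dP = −2429/P² = −5.6687.
Point elasticity E = (dQ_x/dP)·(P/Q_x) = -5.6687 × 20.7/180.343 ≈ -0.651.
|E| < 1, so demand is inelastic at this price.

-0.651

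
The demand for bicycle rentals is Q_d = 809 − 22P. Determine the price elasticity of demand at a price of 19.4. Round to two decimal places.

At P = 19.4, Q_d = 382.2.
dQ_d/dP = −22.
Point elasticity E = (dQ_d/dP)·(P/Q_d) = -22 × 19.4/382.2 ≈ -1.12.
|E| > 1, so demand is elastic at this price.

-1.12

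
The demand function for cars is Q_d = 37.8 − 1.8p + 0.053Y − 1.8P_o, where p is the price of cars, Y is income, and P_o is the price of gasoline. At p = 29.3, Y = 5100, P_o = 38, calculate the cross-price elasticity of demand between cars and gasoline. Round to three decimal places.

-0.366

Substituting, Q_d = 37.8 − 1.8(29.3) + 0.053(5100) − 1.8(38) = 37.8 − 52.74 + 270.3 − 68.4 = 186.96.
∂Q_d/∂P_o = −1.8, so E_xy = -1.8·(38/186.96) ≈ -0.366.
E_xy < 0: the goods are complements.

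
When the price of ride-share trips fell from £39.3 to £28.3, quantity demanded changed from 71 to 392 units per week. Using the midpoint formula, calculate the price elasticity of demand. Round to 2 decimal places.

%ΔQ = (392 − 71)/[(71 + 392)/2] = 321/231.5 ≈ 1.3866.
%ΔP = (28.3 − 39.3)/[(39.3 + 28.3)/2] = -11/33.8 ≈ -0.3254.
Arc elasticity E = %ΔQ/%ΔP ≈ 1.3866/-0.3254 ≈ -4.26.
|E| > 1: demand is elastic over this range.

-4.26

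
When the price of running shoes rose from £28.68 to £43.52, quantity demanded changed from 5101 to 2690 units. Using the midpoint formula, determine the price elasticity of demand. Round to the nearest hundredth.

%ΔQ = (2690 − 5101)/[(5101 + 2690)/2] = -2411/3895.5 ≈ -0.6189.
%ΔP = (43.52 − 28.68)/[(28.68 + 43.52)/2] = 14.84/36.1 ≈ 0.4111.
Arc elasticity E = %ΔQ/%ΔP ≈ -0.6189/0.4111 ≈ -1.51.
|E| > 1: demand is elastic over this range.

-1.51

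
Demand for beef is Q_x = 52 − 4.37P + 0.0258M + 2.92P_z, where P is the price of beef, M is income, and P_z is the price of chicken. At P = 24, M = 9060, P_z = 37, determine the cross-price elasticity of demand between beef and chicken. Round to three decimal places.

0.374

At the given point, Q_x = 52 − 4.37(24) + 0.0258(9060) + 2.92(37) = 52 − 104.88 + 233.748 + 108.04 = 288.908.
∂Q_x/∂P_z = +2.92, so E_xy = 2.92·(37/288.908) ≈ 0.374.
E_xy > 0: the goods are substitutes.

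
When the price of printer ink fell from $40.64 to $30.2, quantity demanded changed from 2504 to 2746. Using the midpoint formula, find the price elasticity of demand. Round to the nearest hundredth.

-0.31

%ΔQ = (2746 − 2504)/[(2504 + 2746)/2] = 242/2625 ≈ 0.0922.
%ΔP = (30.2 − 40.64)/[(40.64 + 30.2)/2] = -10.44/35.42 ≈ -0.2947.
Arc elasticity E = %ΔQ/%ΔP ≈ 0.0922/-0.2947 ≈ -0.31.
|E| < 1: demand is inelastic over this range.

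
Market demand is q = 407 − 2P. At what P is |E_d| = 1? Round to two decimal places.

101.75

For linear demand q = a − bP, E = −bP/(a − bP). |E| = 1 ⇒ bP = a − bP ⇒ P = a/(2b).
P = 407/(2·2) = 101.75.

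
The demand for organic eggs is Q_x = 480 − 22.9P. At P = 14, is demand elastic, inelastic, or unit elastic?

elastic

At P = 14, Q_x = 159.4.
dQ_x/dP = −22.9.
Point elasticity E = (dQ_x/dP)·(P/Q_x) = -22.9 × 14/159.4 ≈ -2.011.
|E| ≈ 2.011 > 1, so demand is elastic.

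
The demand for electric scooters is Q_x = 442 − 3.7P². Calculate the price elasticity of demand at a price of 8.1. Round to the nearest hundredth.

-2.44

At P = 8.1, Q_x = 199.243.
dQ_x/dP = −2·3.7·P = −59.94.
Point elasticity E = (dQ_x/dP)·(P/Q_x) = -59.94 × 8.1/199.243 ≈ -2.44.
|E| > 1, so demand is elastic at this price.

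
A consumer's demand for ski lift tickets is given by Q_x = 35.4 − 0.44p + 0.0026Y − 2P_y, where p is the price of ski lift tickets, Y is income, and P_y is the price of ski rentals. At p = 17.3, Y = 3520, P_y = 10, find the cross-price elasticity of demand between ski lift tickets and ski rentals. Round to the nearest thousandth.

-1.181

Evaluating quantity at (p, Y, P_y) gives Q_x = 35.4 − 0.44(17.3) + 0.0026(3520) − 2(10) = 35.4 − 7.612 + 9.152 − 20 = 16.94.
∂Q_x/∂P_y = −2, so E_xy = -2·(10/16.94) ≈ -1.181.
E_xy < 0: the goods are complements.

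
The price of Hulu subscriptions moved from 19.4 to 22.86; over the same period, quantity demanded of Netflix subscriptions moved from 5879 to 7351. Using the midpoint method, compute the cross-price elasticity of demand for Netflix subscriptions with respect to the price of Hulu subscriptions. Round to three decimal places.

%ΔQ_x = (7351 − 5879)/[(5879+7351)/2] = 1472/6615 ≈ 0.2225.
%ΔP_y = (22.86 − 19.4)/[(19.4+22.86)/2] ≈ 0.1637.
E_xy = 0.2225/0.1637 ≈ 1.359.
E_xy > 0, so Netflix subscriptions and Hulu subscriptions are substitutes.

1.359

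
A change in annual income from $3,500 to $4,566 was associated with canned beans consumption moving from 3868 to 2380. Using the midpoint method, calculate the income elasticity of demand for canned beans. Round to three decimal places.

-1.802

%ΔQ = (2380 − 3868)/[(3868+2380)/2] = -1488/3124 ≈ -0.4763.
%ΔY = (4,566 − 3,500)/[(3,500+4,566)/2] = 1066/4033 ≈ 0.2643.
E_I = %ΔQ/%ΔY ≈ -1.802.
E_I < 0: inferior good.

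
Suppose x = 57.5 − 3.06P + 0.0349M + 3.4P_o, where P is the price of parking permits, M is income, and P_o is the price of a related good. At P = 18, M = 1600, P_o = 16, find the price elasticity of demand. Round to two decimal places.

-0.49

At the given point, x = 57.5 − 3.06(18) + 0.0349(1600) + 3.4(16) = 57.5 − 55.08 + 55.84 + 54.4 = 112.66.
∂x/∂P = −3.06, so E_p = (−3.06)·(18/112.66) ≈ -0.49.
|E_p| < 1: demand is inelastic.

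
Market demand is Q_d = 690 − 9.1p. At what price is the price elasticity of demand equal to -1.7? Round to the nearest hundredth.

47.74

Set −bp/(a − bp) = −1.7 ⇒ bp = 1.7(a − bp) ⇒ bp(1+1.7) = 1.7·a.
p = 1.7·690/(9.1·2.7) ≈ 47.74.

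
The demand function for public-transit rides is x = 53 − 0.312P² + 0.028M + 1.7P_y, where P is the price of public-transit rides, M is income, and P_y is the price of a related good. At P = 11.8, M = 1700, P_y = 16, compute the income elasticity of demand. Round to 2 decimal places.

0.56

x = 53 − 0.312(11.8)² + 0.028(1700) + 1.7(16) = 53 − 43.4429 + 47.6 + 27.2 = 84.3571.
∂x/∂M = +0.028, so E_I = 0.028·(1700/84.3571) ≈ 0.56.
E_I ∈ (0,1): normal good (necessity).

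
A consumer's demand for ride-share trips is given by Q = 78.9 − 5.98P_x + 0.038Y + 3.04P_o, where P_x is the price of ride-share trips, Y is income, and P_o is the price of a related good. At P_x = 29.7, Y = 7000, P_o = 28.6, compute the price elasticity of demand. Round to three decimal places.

Substituting, Q = 78.9 − 5.98(29.7) + 0.038(7000) + 3.04(28.6) = 78.9 − 177.606 + 266 + 86.944 = 254.238.
∂Q/∂P_x = −5.98, so E_p = (−5.98)·(29.7/254.238) ≈ -0.699.
|E_p| < 1: demand is inelastic.

-0.699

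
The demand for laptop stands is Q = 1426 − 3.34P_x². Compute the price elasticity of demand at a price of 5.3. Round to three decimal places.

At P_x = 5.3, Q = 1332.1794.
dQ/dP_x = −2·3.34·P_x = −35.404.
Point elasticity E = (dQ/dP_x)·(P_x/Q) = -35.404 × 5.3/1332.1794 ≈ -0.141.
|E| < 1, so demand is inelastic at this price.

-0.141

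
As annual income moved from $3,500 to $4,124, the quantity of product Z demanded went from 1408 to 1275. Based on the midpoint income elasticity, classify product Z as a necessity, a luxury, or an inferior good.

%ΔQ = (1275 − 1408)/[(1408+1275)/2] = -133/1341.5 ≈ -0.0991.
%ΔI = (4,124 − 3,500)/[(3,500+4,124)/2] = 624/3812 ≈ 0.1637.
E_I = %ΔQ/%ΔI ≈ -0.606.
E_I < 0: inferior good.

inferior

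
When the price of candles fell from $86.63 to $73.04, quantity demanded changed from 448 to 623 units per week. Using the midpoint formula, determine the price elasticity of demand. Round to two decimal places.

%Δq = (623 − 448)/[(448 + 623)/2] = 175/535.5 ≈ 0.3268.
%ΔP = (73.04 − 86.63)/[(86.63 + 73.04)/2] = -13.59/79.835 ≈ -0.1702.
Arc elasticity E = %Δq/%ΔP ≈ 0.3268/-0.1702 ≈ -1.92.
|E| > 1: demand is elastic over this range.

-1.92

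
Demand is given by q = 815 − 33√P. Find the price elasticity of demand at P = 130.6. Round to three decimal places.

At P = 130.6, q = 437.8748.
dq/dP = −33/(2√P) = −33/(2·11.428).
Point elasticity E = (dq/dP)·(P/q) = -1.4438 × 130.6/437.8748 ≈ -0.431.
|E| < 1, so demand is inelastic at this price.

-0.431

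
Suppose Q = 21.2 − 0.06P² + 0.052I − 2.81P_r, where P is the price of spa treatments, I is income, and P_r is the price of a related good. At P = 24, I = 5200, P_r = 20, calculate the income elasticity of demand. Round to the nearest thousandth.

1.346

Substituting, Q = 21.2 − 0.06(24)² + 0.052(5200) − 2.81(20) = 21.2 − 34.56 + 270.4 − 56.2 = 200.84.
∂Q/∂I = +0.052, so E_I = 0.052·(5200/200.84) ≈ 1.346.
E_I > 1: normal good (luxury).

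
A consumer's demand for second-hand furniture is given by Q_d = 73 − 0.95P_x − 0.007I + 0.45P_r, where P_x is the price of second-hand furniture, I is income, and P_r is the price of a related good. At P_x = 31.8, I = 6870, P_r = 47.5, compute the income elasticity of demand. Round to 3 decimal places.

-2.992

First evaluate Q_d: 73 − 0.95(31.8) − 0.007(6870) + 0.45(47.5) = 73 − 30.21 − 48.09 + 21.375 = 16.075.
∂Q_d/∂I = −0.007, so E_I = -0.007·(6870/16.075) ≈ -2.992.
E_I < 0: inferior good.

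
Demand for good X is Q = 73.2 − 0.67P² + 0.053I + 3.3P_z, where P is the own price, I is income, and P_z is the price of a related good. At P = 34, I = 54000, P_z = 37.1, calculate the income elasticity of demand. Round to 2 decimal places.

Q = 73.2 − 0.67(34)² + 0.053(54000) + 3.3(37.1) = 73.2 − 774.52 + 2862 + 122.43 = 2283.11.
∂Q/∂I = +0.053, so E_I = 0.053·(54000/2283.11) ≈ 1.25.
E_I > 1: normal good (luxury).

1.25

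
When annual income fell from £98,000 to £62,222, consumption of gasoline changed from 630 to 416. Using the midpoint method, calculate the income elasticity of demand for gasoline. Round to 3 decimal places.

0.916

%ΔQ = (416 − 630)/[(630+416)/2] = -214/523 ≈ -0.4092.
%ΔI = (62,222 − 98,000)/[(98,000+62,222)/2] = -35778/80111 ≈ -0.4466.
E_I = %ΔQ/%ΔI ≈ 0.916.
E_I ∈ (0,1): normal good (necessity).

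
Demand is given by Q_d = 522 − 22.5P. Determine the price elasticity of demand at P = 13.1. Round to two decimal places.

At P = 13.1, Q_d = 227.25.
dQ_d/dP = −22.5.
Point elasticity E = (dQ_d/dP)·(P/Q_d) = -22.5 × 13.1/227.25 ≈ -1.30.
|E| > 1, so demand is elastic at this price.

-1.30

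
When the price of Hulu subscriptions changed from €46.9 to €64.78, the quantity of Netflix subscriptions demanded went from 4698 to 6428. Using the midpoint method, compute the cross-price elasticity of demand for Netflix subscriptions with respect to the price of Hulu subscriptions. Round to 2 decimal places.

%ΔQ_x = (6428 − 4698)/[(4698+6428)/2] = 1730/5563 ≈ 0.3110.
%ΔP_y = (64.78 − 46.9)/[(46.9+64.78)/2] ≈ 0.3202.
E_xy = 0.3110/0.3202 ≈ 0.97.
E_xy > 0, so Netflix subscriptions and Hulu subscriptions are substitutes.

0.97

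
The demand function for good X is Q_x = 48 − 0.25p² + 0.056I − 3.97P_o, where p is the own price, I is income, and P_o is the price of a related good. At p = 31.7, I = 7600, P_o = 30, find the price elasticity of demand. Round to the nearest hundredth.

-4.86

Substituting, Q_x = 48 − 0.25(31.7)² + 0.056(7600) − 3.97(30) = 48 − 251.2225 + 425.6 − 119.1 = 103.2775.
∂Q_x/∂p = −2·0.25·p = -15.85, so E_p = -15.85·(31.7/103.2775) ≈ -4.86.
|E_p| > 1: demand is elastic.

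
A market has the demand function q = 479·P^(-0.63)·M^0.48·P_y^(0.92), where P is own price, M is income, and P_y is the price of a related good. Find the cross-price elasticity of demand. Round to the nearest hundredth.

0.92

For a Cobb–Douglas (constant-elasticity) form q = A·P_y^α·…, the elasticity with respect to P_y equals the exponent α at every point.
Here the exponent on P_y is 0.92, so the cross-price elasticity of demand is 0.92.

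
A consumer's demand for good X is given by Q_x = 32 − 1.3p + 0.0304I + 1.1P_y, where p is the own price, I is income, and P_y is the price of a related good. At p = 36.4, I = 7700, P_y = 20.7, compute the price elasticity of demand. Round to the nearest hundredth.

Substituting, Q_x = 32 − 1.3(36.4) + 0.0304(7700) + 1.1(20.7) = 32 − 47.32 + 234.08 + 22.77 = 241.53.
∂Q_x/∂p = −1.3, so E_p = (−1.3)·(36.4/241.53) ≈ -0.20.
|E_p| < 1: demand is inelastic.

-0.20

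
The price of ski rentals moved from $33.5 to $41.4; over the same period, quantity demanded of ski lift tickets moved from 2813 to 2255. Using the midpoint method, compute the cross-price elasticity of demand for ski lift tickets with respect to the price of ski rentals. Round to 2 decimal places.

-1.04

%ΔQ_x = (2255 − 2813)/[(2813+2255)/2] = -558/2534 ≈ -0.2202.
%ΔP_y = (41.4 − 33.5)/[(33.5+41.4)/2] ≈ 0.2109.
E_xy = -0.2202/0.2109 ≈ -1.04.
E_xy < 0, so ski lift tickets and ski rentals are complements.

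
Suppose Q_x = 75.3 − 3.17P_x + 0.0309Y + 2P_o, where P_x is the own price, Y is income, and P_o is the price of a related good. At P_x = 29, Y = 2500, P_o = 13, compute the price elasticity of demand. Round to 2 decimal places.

Substituting, Q_x = 75.3 − 3.17(29) + 0.0309(2500) + 2(13) = 75.3 − 91.93 + 77.25 + 26 = 86.62.
∂Q_x/∂P_x = −3.17, so E_p = (−3.17)·(29/86.62) ≈ -1.06.
|E_p| > 1: demand is elastic.

-1.06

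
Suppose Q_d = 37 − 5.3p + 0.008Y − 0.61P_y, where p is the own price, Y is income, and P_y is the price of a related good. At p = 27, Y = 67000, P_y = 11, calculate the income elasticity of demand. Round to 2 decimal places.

1.27

At the given point, Q_d = 37 − 5.3(27) + 0.008(67000) − 0.61(11) = 37 − 143.1 + 536 − 6.71 = 423.19.
∂Q_d/∂Y = +0.008, so E_I = 0.008·(67000/423.19) ≈ 1.27.
E_I > 1: normal good (luxury).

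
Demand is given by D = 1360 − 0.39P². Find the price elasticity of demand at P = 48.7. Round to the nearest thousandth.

-4.252

At P = 48.7, D = 435.0409.
dD/dP = −2·0.39·P = −37.986.
Point elasticity E = (dD/dP)·(P/D) = -37.986 × 48.7/435.0409 ≈ -4.252.
|E| > 1, so demand is elastic at this price.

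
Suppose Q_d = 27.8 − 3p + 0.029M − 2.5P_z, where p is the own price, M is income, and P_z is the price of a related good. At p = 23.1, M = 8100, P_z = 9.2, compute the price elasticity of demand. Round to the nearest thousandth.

-0.407

Substituting, Q_d = 27.8 − 3(23.1) + 0.029(8100) − 2.5(9.2) = 27.8 − 69.3 + 234.9 − 23 = 170.4.
∂Q_d/∂p = −3, so E_p = (−3)·(23.1/170.4) ≈ -0.407.
|E_p| < 1: demand is inelastic.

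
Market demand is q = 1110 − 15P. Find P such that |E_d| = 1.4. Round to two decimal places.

43.17

Set −bP/(a − bP) = −1.4 ⇒ bP = 1.4(a − bP) ⇒ bP(1+1.4) = 1.4·a.
P = 1.4·1110/(15·2.4) ≈ 43.17.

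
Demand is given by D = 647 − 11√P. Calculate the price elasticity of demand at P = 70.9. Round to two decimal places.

At P = 70.9, D = 554.3776.
dD/dP = −11/(2√P) = −11/(2·8.4202).
Point elasticity E = (dD/dP)·(P/D) = -0.6532 × 70.9/554.3776 ≈ -0.08.
|E| < 1, so demand is inelastic at this price.

-0.08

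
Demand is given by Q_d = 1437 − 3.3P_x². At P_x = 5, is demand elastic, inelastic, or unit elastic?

inelastic

At P_x = 5, Q_d = 1354.5.
dQ_d/dP_x = −2·3.3·P_x = −33.
Point elasticity E = (dQ_d/dP_x)·(P_x/Q_d) = -33 × 5/1354.5 ≈ -0.122.
|E| ≈ 0.122 < 1, so demand is inelastic.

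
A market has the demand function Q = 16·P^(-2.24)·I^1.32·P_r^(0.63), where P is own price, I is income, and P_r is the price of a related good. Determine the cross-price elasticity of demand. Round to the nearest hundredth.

For a Cobb–Douglas (constant-elasticity) form Q = A·P_r^α·…, the elasticity with respect to P_r equals the exponent α at every point.
Here the exponent on P_r is 0.63, so the cross-price elasticity of demand is 0.63.

0.63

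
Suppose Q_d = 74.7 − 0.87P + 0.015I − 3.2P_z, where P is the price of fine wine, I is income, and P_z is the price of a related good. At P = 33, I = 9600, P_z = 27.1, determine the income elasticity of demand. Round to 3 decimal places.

1.394

At the given point, Q_d = 74.7 − 0.87(33) + 0.015(9600) − 3.2(27.1) = 74.7 − 28.71 + 144 − 86.72 = 103.27.
∂Q_d/∂I = +0.015, so E_I = 0.015·(9600/103.27) ≈ 1.394.
E_I > 1: normal good (luxury).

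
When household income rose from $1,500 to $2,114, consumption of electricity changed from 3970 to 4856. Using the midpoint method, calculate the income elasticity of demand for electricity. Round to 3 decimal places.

%ΔQ = (4856 − 3970)/[(3970+4856)/2] = 886/4413 ≈ 0.2008.
%ΔM = (2,114 − 1,500)/[(1,500+2,114)/2] = 614/1807 ≈ 0.3398.
E_I = %ΔQ/%ΔM ≈ 0.591.
E_I ∈ (0,1): normal good (necessity).

0.591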